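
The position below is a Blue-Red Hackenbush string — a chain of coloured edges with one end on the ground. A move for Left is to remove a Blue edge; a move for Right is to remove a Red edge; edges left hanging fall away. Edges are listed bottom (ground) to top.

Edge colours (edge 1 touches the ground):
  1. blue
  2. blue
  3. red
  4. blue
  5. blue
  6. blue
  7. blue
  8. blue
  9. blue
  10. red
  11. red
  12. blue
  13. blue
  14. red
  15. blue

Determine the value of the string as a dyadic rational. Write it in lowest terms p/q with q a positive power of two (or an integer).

Recurse on prefixes of the 15-edge string blue blue red blue blue blue blue blue blue red red blue blue red blue:
1 of 15 · b · max L 0 · min R +∞ = 1
2 of 15 · bb · max L 1 · min R +∞ = 2
3 of 15 · bbr · max L 1 · min R 2 = 3/2
4 of 15 · bbrb · max L 3/2 · min R 2 = 7/4
5 of 15 · bbrbb · max L 7/4 · min R 2 = 15/8
6 of 15 · bbrbbb · max L 15/8 · min R 2 = 31/16
7 of 15 · bbrbbbb · max L 31/16 · min R 2 = 63/32
8 of 15 · bbrbbbbb · max L 63/32 · min R 2 = 127/64
9 of 15 · bbrbbbbbb · max L 127/64 · min R 2 = 255/128
10 of 15 · bbrbbbbbbr · max L 127/64 · min R 255/128 = 509/256
11 of 15 · bbrbbbbbbrr · max L 127/64 · min R 509/256 = 1017/512
12 of 15 · bbrbbbbbbrrb · max L 1017/512 · min R 509/256 = 2035/1024
13 of 15 · bbrbbbbbbrrbb · max L 2035/1024 · min R 509/256 = 4071/2048
14 of 15 · bbrbbbbbbrrbbr · max L 2035/1024 · min R 4071/2048 = 8141/4096
15 of 15 · bbrbbbbbbrrbbrb · max L 8141/4096 · min R 4071/2048 = 16283/8192

16283/8192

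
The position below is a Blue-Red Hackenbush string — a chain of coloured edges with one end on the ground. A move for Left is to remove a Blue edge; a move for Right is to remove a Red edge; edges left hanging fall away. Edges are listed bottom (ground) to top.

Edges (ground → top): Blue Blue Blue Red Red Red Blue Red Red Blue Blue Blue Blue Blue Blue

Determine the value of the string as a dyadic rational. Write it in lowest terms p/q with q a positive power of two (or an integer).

8831/4096

Recurse on prefixes of the 15-edge string Blue Blue Blue Red Red Red Blue Red Red Blue Blue Blue Blue Blue Blue:
B: Left { 0 }, Right {  } -> simplest 1
BB: Left { 0, 1 }, Right {  } -> simplest 2
BBB: Left { 0, 1, 2 }, Right {  } -> simplest 3
BBBR: Left { 0, 1, 2 }, Right { 3 } -> simplest 5/2
BBBRR: Left { 0, 1, 2 }, Right { 5/2, 3 } -> simplest 9/4
BBBRRR: Left { 0, 1, 2 }, Right { 9/4, 5/2, 3 } -> simplest 17/8
BBBRRRB: Left { 0, 1, 2, 17/8 }, Right { 9/4, 5/2, 3 } -> simplest 35/16
BBBRRRBR: Left { 0, 1, 2, 17/8 }, Right { 35/16, 9/4, 5/2, 3 } -> simplest 69/32
BBBRRRBRR: Left { 0, 1, 2, 17/8 }, Right { 69/32, 35/16, 9/4, 5/2, 3 } -> simplest 137/64
BBBRRRBRRB: Left { 0, 1, 2, 17/8, 137/64 }, Right { 69/32, 35/16, 9/4, 5/2, 3 } -> simplest 275/128
BBBRRRBRRBB: Left { 0, 1, 2, 17/8, 137/64, 275/128 }, Right { 69/32, 35/16, 9/4, 5/2, 3 } -> simplest 551/256
BBBRRRBRRBBB: Left { 0, 1, 2, 17/8, 137/64, 275/128, 551/256 }, Right { 69/32, 35/16, 9/4, 5/2, 3 } -> simplest 1103/512
BBBRRRBRRBBBB: Left { 0, 1, 2, 17/8, 137/64, 275/128, 551/256, 1103/512 }, Right { 69/32, 35/16, 9/4, 5/2, 3 } -> simplest 2207/1024
BBBRRRBRRBBBBB: Left { 0, 1, 2, 17/8, 137/64, 275/128, 551/256, 1103/512, 2207/1024 }, Right { 69/32, 35/16, 9/4, 5/2, 3 } -> simplest 4415/2048
BBBRRRBRRBBBBBB: Left { 0, 1, 2, 17/8, 137/64, 275/128, 551/256, 1103/512, 2207/1024, 4415/2048 }, Right { 69/32, 35/16, 9/4, 5/2, 3 } -> simplest 8831/4096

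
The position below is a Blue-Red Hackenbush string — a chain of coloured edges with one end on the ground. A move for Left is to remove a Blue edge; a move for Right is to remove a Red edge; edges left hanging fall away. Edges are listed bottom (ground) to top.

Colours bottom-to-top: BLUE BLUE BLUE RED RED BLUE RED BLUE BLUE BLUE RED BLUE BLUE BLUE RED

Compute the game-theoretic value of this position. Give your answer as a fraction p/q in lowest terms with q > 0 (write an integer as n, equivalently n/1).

9693/4096

1 of 15 · B · max L 0 · min R +∞ so 1
2 of 15 · BB · max L 1 · min R +∞ so 2
3 of 15 · BBB · max L 2 · min R +∞ so 3
4 of 15 · BBBR · max L 2 · min R 3 so 5/2
5 of 15 · BBBRR · max L 2 · min R 5/2 so 9/4
6 of 15 · BBBRRB · max L 9/4 · min R 5/2 so 19/8
7 of 15 · BBBRRBR · max L 9/4 · min R 19/8 so 37/16
8 of 15 · BBBRRBRB · max L 37/16 · min R 19/8 so 75/32
9 of 15 · BBBRRBRBB · max L 75/32 · min R 19/8 so 151/64
10 of 15 · BBBRRBRBBB · max L 151/64 · min R 19/8 so 303/128
11 of 15 · BBBRRBRBBBR · max L 151/64 · min R 303/128 so 605/256
12 of 15 · BBBRRBRBBBRB · max L 605/256 · min R 303/128 so 1211/512
13 of 15 · BBBRRBRBBBRBB · max L 1211/512 · min R 303/128 so 2423/1024
14 of 15 · BBBRRBRBBBRBBB · max L 2423/1024 · min R 303/128 so 4847/2048
15 of 15 · BBBRRBRBBBRBBBR · max L 2423/1024 · min R 4847/2048 so 9693/4096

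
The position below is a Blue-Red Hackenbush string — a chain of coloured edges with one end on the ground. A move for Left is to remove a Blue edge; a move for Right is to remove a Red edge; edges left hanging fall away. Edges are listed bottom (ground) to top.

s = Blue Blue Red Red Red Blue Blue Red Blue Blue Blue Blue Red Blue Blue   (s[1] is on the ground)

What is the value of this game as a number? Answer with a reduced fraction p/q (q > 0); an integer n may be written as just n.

9975/8192

step 1: add Blue to get B; options L={ 0 } R={ none } so 1
step 2: add Blue to get BB; options L={ 0; 1 } R={ none } so 2
step 3: add Red to get BBR; options L={ 0; 1 } R={ 2 } so 3/2
step 4: add Red to get BBRR; options L={ 0; 1 } R={ 3/2; 2 } so 5/4
step 5: add Red to get BBRRR; options L={ 0; 1 } R={ 5/4; 3/2; 2 } so 9/8
step 6: add Blue to get BBRRRB; options L={ 0; 1; 9/8 } R={ 5/4; 3/2; 2 } so 19/16
step 7: add Blue to get BBRRRBB; options L={ 0; 1; 9/8; 19/16 } R={ 5/4; 3/2; 2 } so 39/32
step 8: add Red to get BBRRRBBR; options L={ 0; 1; 9/8; 19/16 } R={ 39/32; 5/4; 3/2; 2 } so 77/64
step 9: add Blue to get BBRRRBBRB; options L={ 0; 1; 9/8; 19/16; 77/64 } R={ 39/32; 5/4; 3/2; 2 } so 155/128
step 10: add Blue to get BBRRRBBRBB; options L={ 0; 1; 9/8; 19/16; 77/64; 155/128 } R={ 39/32; 5/4; 3/2; 2 } so 311/256
step 11: add Blue to get BBRRRBBRBBB; options L={ 0; 1; 9/8; 19/16; 77/64; 155/128; 311/256 } R={ 39/32; 5/4; 3/2; 2 } so 623/512
step 12: add Blue to get BBRRRBBRBBBB; options L={ 0; 1; 9/8; 19/16; 77/64; 155/128; 311/256; 623/512 } R={ 39/32; 5/4; 3/2; 2 } so 1247/1024
step 13: add Red to get BBRRRBBRBBBBR; options L={ 0; 1; 9/8; 19/16; 77/64; 155/128; 311/256; 623/512 } R={ 1247/1024; 39/32; 5/4; 3/2; 2 } so 2493/2048
step 14: add Blue to get BBRRRBBRBBBBRB; options L={ 0; 1; 9/8; 19/16; 77/64; 155/128; 311/256; 623/512; 2493/2048 } R={ 1247/1024; 39/32; 5/4; 3/2; 2 } so 4987/4096
step 15: add Blue to get BBRRRBBRBBBBRBB; options L={ 0; 1; 9/8; 19/16; 77/64; 155/128; 311/256; 623/512; 2493/2048; 4987/4096 } R={ 1247/1024; 39/32; 5/4; 3/2; 2 } so 9975/8192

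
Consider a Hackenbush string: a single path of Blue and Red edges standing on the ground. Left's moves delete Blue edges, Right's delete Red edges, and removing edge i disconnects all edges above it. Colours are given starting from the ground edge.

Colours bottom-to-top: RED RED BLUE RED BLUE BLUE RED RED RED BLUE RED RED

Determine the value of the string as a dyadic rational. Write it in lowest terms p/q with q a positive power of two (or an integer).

R: Left { ∅ }, Right { 0 } — simplest -1
RR: Left { ∅ }, Right { -1, 0 } — simplest -2
RRB: Left { -2 }, Right { -1, 0 } — simplest -3/2
RRBR: Left { -2 }, Right { -3/2, -1, 0 } — simplest -7/4
RRBRB: Left { -2, -7/4 }, Right { -3/2, -1, 0 } — simplest -13/8
RRBRBB: Left { -2, -7/4, -13/8 }, Right { -3/2, -1, 0 } — simplest -25/16
RRBRBBR: Left { -2, -7/4, -13/8 }, Right { -25/16, -3/2, -1, 0 } — simplest -51/32
RRBRBBRR: Left { -2, -7/4, -13/8 }, Right { -51/32, -25/16, -3/2, -1, 0 } — simplest -103/64
RRBRBBRRR: Left { -2, -7/4, -13/8 }, Right { -103/64, -51/32, -25/16, -3/2, -1, 0 } — simplest -207/128
RRBRBBRRRB: Left { -2, -7/4, -13/8, -207/128 }, Right { -103/64, -51/32, -25/16, -3/2, -1, 0 } — simplest -413/256
RRBRBBRRRBR: Left { -2, -7/4, -13/8, -207/128 }, Right { -413/256, -103/64, -51/32, -25/16, -3/2, -1, 0 } — simplest -827/512
RRBRBBRRRBRR: Left { -2, -7/4, -13/8, -207/128 }, Right { -827/512, -413/256, -103/64, -51/32, -25/16, -3/2, -1, 0 } — simplest -1655/1024

-1655/1024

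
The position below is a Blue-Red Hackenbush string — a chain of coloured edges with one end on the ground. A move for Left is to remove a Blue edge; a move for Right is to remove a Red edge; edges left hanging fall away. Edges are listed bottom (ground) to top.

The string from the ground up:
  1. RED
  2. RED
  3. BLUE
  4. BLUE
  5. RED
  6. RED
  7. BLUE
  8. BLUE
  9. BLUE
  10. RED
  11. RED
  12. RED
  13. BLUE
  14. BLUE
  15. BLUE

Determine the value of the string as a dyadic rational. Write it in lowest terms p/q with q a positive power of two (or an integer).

-11377/8192

Recurse on prefixes of the 15-edge string RED RED BLUE BLUE RED RED BLUE BLUE BLUE RED RED RED BLUE BLUE BLUE:
edge 1 of 15 (RED): { — | 0 } gives -1
edge 2 of 15 (RED): { — | -1; 0 } gives -2
edge 3 of 15 (BLUE): { -2 | -1; 0 } gives -3/2
edge 4 of 15 (BLUE): { -2; -3/2 | -1; 0 } gives -5/4
edge 5 of 15 (RED): { -2; -3/2 | -5/4; -1; 0 } gives -11/8
edge 6 of 15 (RED): { -2; -3/2 | -11/8; -5/4; -1; 0 } gives -23/16
edge 7 of 15 (BLUE): { -2; -3/2; -23/16 | -11/8; -5/4; -1; 0 } gives -45/32
edge 8 of 15 (BLUE): { -2; -3/2; -23/16; -45/32 | -11/8; -5/4; -1; 0 } gives -89/64
edge 9 of 15 (BLUE): { -2; -3/2; -23/16; -45/32; -89/64 | -11/8; -5/4; -1; 0 } gives -177/128
edge 10 of 15 (RED): { -2; -3/2; -23/16; -45/32; -89/64 | -177/128; -11/8; -5/4; -1; 0 } gives -355/256
edge 11 of 15 (RED): { -2; -3/2; -23/16; -45/32; -89/64 | -355/256; -177/128; -11/8; -5/4; -1; 0 } gives -711/512
edge 12 of 15 (RED): { -2; -3/2; -23/16; -45/32; -89/64 | -711/512; -355/256; -177/128; -11/8; -5/4; -1; 0 } gives -1423/1024
edge 13 of 15 (BLUE): { -2; -3/2; -23/16; -45/32; -89/64; -1423/1024 | -711/512; -355/256; -177/128; -11/8; -5/4; -1; 0 } gives -2845/2048
edge 14 of 15 (BLUE): { -2; -3/2; -23/16; -45/32; -89/64; -1423/1024; -2845/2048 | -711/512; -355/256; -177/128; -11/8; -5/4; -1; 0 } gives -5689/4096
edge 15 of 15 (BLUE): { -2; -3/2; -23/16; -45/32; -89/64; -1423/1024; -2845/2048; -5689/4096 | -711/512; -355/256; -177/128; -11/8; -5/4; -1; 0 } gives -11377/8192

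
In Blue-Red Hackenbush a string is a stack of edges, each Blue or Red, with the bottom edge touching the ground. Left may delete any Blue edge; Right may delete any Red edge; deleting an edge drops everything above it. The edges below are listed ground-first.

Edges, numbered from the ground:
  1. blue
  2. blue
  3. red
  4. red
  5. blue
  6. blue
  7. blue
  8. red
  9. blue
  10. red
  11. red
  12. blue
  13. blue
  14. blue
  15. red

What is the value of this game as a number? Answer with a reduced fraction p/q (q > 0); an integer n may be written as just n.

Prefix values for blue blue red red blue blue blue red blue red red blue blue blue red via {L|R} + simplicity:
step 1: add blue to get b; options L={ 0 } R={ · } ⇒ 1
step 2: add blue to get bb; options L={ 0; 1 } R={ · } ⇒ 2
step 3: add red to get bbr; options L={ 0; 1 } R={ 2 } ⇒ 3/2
step 4: add red to get bbrr; options L={ 0; 1 } R={ 3/2; 2 } ⇒ 5/4
step 5: add blue to get bbrrb; options L={ 0; 1; 5/4 } R={ 3/2; 2 } ⇒ 11/8
step 6: add blue to get bbrrbb; options L={ 0; 1; 5/4; 11/8 } R={ 3/2; 2 } ⇒ 23/16
step 7: add blue to get bbrrbbb; options L={ 0; 1; 5/4; 11/8; 23/16 } R={ 3/2; 2 } ⇒ 47/32
step 8: add red to get bbrrbbbr; options L={ 0; 1; 5/4; 11/8; 23/16 } R={ 47/32; 3/2; 2 } ⇒ 93/64
step 9: add blue to get bbrrbbbrb; options L={ 0; 1; 5/4; 11/8; 23/16; 93/64 } R={ 47/32; 3/2; 2 } ⇒ 187/128
step 10: add red to get bbrrbbbrbr; options L={ 0; 1; 5/4; 11/8; 23/16; 93/64 } R={ 187/128; 47/32; 3/2; 2 } ⇒ 373/256
step 11: add red to get bbrrbbbrbrr; options L={ 0; 1; 5/4; 11/8; 23/16; 93/64 } R={ 373/256; 187/128; 47/32; 3/2; 2 } ⇒ 745/512
step 12: add blue to get bbrrbbbrbrrb; options L={ 0; 1; 5/4; 11/8; 23/16; 93/64; 745/512 } R={ 373/256; 187/128; 47/32; 3/2; 2 } ⇒ 1491/1024
step 13: add blue to get bbrrbbbrbrrbb; options L={ 0; 1; 5/4; 11/8; 23/16; 93/64; 745/512; 1491/1024 } R={ 373/256; 187/128; 47/32; 3/2; 2 } ⇒ 2983/2048
step 14: add blue to get bbrrbbbrbrrbbb; options L={ 0; 1; 5/4; 11/8; 23/16; 93/64; 745/512; 1491/1024; 2983/2048 } R={ 373/256; 187/128; 47/32; 3/2; 2 } ⇒ 5967/4096
step 15: add red to get bbrrbbbrbrrbbbr; options L={ 0; 1; 5/4; 11/8; 23/16; 93/64; 745/512; 1491/1024; 2983/2048 } R={ 5967/4096; 373/256; 187/128; 47/32; 3/2; 2 } ⇒ 11933/8192

11933/8192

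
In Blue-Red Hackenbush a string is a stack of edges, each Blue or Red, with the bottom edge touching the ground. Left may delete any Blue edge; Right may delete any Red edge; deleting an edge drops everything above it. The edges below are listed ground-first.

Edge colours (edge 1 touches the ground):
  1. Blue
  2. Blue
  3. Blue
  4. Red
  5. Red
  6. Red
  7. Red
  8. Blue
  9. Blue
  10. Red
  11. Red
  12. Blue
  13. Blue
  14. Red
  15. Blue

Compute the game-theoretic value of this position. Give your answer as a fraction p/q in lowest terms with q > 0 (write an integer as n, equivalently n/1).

g(B) = { 0 | none } => 1
g(BB) = { 0 1 | none } => 2
g(BBB) = { 0 1 2 | none } => 3
g(BBBR) = { 0 1 2 | 3 } => 5/2
g(BBBRR) = { 0 1 2 | 5/2 3 } => 9/4
g(BBBRRR) = { 0 1 2 | 9/4 5/2 3 } => 17/8
g(BBBRRRR) = { 0 1 2 | 17/8 9/4 5/2 3 } => 33/16
g(BBBRRRRB) = { 0 1 2 33/16 | 17/8 9/4 5/2 3 } => 67/32
g(BBBRRRRBB) = { 0 1 2 33/16 67/32 | 17/8 9/4 5/2 3 } => 135/64
g(BBBRRRRBBR) = { 0 1 2 33/16 67/32 | 135/64 17/8 9/4 5/2 3 } => 269/128
g(BBBRRRRBBRR) = { 0 1 2 33/16 67/32 | 269/128 135/64 17/8 9/4 5/2 3 } => 537/256
g(BBBRRRRBBRRB) = { 0 1 2 33/16 67/32 537/256 | 269/128 135/64 17/8 9/4 5/2 3 } => 1075/512
g(BBBRRRRBBRRBB) = { 0 1 2 33/16 67/32 537/256 1075/512 | 269/128 135/64 17/8 9/4 5/2 3 } => 2151/1024
g(BBBRRRRBBRRBBR) = { 0 1 2 33/16 67/32 537/256 1075/512 | 2151/1024 269/128 135/64 17/8 9/4 5/2 3 } => 4301/2048
g(BBBRRRRBBRRBBRB) = { 0 1 2 33/16 67/32 537/256 1075/512 4301/2048 | 2151/1024 269/128 135/64 17/8 9/4 5/2 3 } => 8603/4096

8603/4096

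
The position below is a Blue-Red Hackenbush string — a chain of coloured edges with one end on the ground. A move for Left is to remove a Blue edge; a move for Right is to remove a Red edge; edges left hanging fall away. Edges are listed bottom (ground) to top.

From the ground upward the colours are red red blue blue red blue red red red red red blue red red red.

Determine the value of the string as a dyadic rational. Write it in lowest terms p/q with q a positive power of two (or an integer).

value(r) = {  | 0 } ⇒ -1
value(rr) = {  | -1; 0 } ⇒ -2
value(rrb) = { -2 | -1; 0 } ⇒ -3/2
value(rrbb) = { -2; -3/2 | -1; 0 } ⇒ -5/4
value(rrbbr) = { -2; -3/2 | -5/4; -1; 0 } ⇒ -11/8
value(rrbbrb) = { -2; -3/2; -11/8 | -5/4; -1; 0 } ⇒ -21/16
value(rrbbrbr) = { -2; -3/2; -11/8 | -21/16; -5/4; -1; 0 } ⇒ -43/32
value(rrbbrbrr) = { -2; -3/2; -11/8 | -43/32; -21/16; -5/4; -1; 0 } ⇒ -87/64
value(rrbbrbrrr) = { -2; -3/2; -11/8 | -87/64; -43/32; -21/16; -5/4; -1; 0 } ⇒ -175/128
value(rrbbrbrrrr) = { -2; -3/2; -11/8 | -175/128; -87/64; -43/32; -21/16; -5/4; -1; 0 } ⇒ -351/256
value(rrbbrbrrrrr) = { -2; -3/2; -11/8 | -351/256; -175/128; -87/64; -43/32; -21/16; -5/4; -1; 0 } ⇒ -703/512
value(rrbbrbrrrrrb) = { -2; -3/2; -11/8; -703/512 | -351/256; -175/128; -87/64; -43/32; -21/16; -5/4; -1; 0 } ⇒ -1405/1024
value(rrbbrbrrrrrbr) = { -2; -3/2; -11/8; -703/512 | -1405/1024; -351/256; -175/128; -87/64; -43/32; -21/16; -5/4; -1; 0 } ⇒ -2811/2048
value(rrbbrbrrrrrbrr) = { -2; -3/2; -11/8; -703/512 | -2811/2048; -1405/1024; -351/256; -175/128; -87/64; -43/32; -21/16; -5/4; -1; 0 } ⇒ -5623/4096
value(rrbbrbrrrrrbrrr) = { -2; -3/2; -11/8; -703/512 | -5623/4096; -2811/2048; -1405/1024; -351/256; -175/128; -87/64; -43/32; -21/16; -5/4; -1; 0 } ⇒ -11247/8192

-11247/8192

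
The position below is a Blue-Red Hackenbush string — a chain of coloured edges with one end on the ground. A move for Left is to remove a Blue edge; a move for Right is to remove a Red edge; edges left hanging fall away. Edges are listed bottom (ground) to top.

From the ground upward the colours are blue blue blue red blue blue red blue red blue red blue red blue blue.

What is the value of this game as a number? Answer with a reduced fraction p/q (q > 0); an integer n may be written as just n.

step 1: add blue to get b; options L={ 0 } R={ (no moves) } = 1
step 2: add blue to get bb; options L={ 0, 1 } R={ (no moves) } = 2
step 3: add blue to get bbb; options L={ 0, 1, 2 } R={ (no moves) } = 3
step 4: add red to get bbbr; options L={ 0, 1, 2 } R={ 3 } = 5/2
step 5: add blue to get bbbrb; options L={ 0, 1, 2, 5/2 } R={ 3 } = 11/4
step 6: add blue to get bbbrbb; options L={ 0, 1, 2, 5/2, 11/4 } R={ 3 } = 23/8
step 7: add red to get bbbrbbr; options L={ 0, 1, 2, 5/2, 11/4 } R={ 23/8, 3 } = 45/16
step 8: add blue to get bbbrbbrb; options L={ 0, 1, 2, 5/2, 11/4, 45/16 } R={ 23/8, 3 } = 91/32
step 9: add red to get bbbrbbrbr; options L={ 0, 1, 2, 5/2, 11/4, 45/16 } R={ 91/32, 23/8, 3 } = 181/64
step 10: add blue to get bbbrbbrbrb; options L={ 0, 1, 2, 5/2, 11/4, 45/16, 181/64 } R={ 91/32, 23/8, 3 } = 363/128
step 11: add red to get bbbrbbrbrbr; options L={ 0, 1, 2, 5/2, 11/4, 45/16, 181/64 } R={ 363/128, 91/32, 23/8, 3 } = 725/256
step 12: add blue to get bbbrbbrbrbrb; options L={ 0, 1, 2, 5/2, 11/4, 45/16, 181/64, 725/256 } R={ 363/128, 91/32, 23/8, 3 } = 1451/512
step 13: add red to get bbbrbbrbrbrbr; options L={ 0, 1, 2, 5/2, 11/4, 45/16, 181/64, 725/256 } R={ 1451/512, 363/128, 91/32, 23/8, 3 } = 2901/1024
step 14: add blue to get bbbrbbrbrbrbrb; options L={ 0, 1, 2, 5/2, 11/4, 45/16, 181/64, 725/256, 2901/1024 } R={ 1451/512, 363/128, 91/32, 23/8, 3 } = 5803/2048
step 15: add blue to get bbbrbbrbrbrbrbb; options L={ 0, 1, 2, 5/2, 11/4, 45/16, 181/64, 725/256, 2901/1024, 5803/2048 } R={ 1451/512, 363/128, 91/32, 23/8, 3 } = 11607/4096

11607/4096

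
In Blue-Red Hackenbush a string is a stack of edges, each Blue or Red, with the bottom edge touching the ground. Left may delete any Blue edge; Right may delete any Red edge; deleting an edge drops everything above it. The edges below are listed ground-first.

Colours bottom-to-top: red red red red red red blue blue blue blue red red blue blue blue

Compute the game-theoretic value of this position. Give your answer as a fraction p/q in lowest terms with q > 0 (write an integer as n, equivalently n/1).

val(r) = {  | 0 } => -1
val(rr) = {  | -1,0 } => -2
val(rrr) = {  | -2,-1,0 } => -3
val(rrrr) = {  | -3,-2,-1,0 } => -4
val(rrrrr) = {  | -4,-3,-2,-1,0 } => -5
val(rrrrrr) = {  | -5,-4,-3,-2,-1,0 } => -6
val(rrrrrrb) = { -6 | -5,-4,-3,-2,-1,0 } => -11/2
val(rrrrrrbb) = { -6,-11/2 | -5,-4,-3,-2,-1,0 } => -21/4
val(rrrrrrbbb) = { -6,-11/2,-21/4 | -5,-4,-3,-2,-1,0 } => -41/8
val(rrrrrrbbbb) = { -6,-11/2,-21/4,-41/8 | -5,-4,-3,-2,-1,0 } => -81/16
val(rrrrrrbbbbr) = { -6,-11/2,-21/4,-41/8 | -81/16,-5,-4,-3,-2,-1,0 } => -163/32
val(rrrrrrbbbbrr) = { -6,-11/2,-21/4,-41/8 | -163/32,-81/16,-5,-4,-3,-2,-1,0 } => -327/64
val(rrrrrrbbbbrrb) = { -6,-11/2,-21/4,-41/8,-327/64 | -163/32,-81/16,-5,-4,-3,-2,-1,0 } => -653/128
val(rrrrrrbbbbrrbb) = { -6,-11/2,-21/4,-41/8,-327/64,-653/128 | -163/32,-81/16,-5,-4,-3,-2,-1,0 } => -1305/256
val(rrrrrrbbbbrrbbb) = { -6,-11/2,-21/4,-41/8,-327/64,-653/128,-1305/256 | -163/32,-81/16,-5,-4,-3,-2,-1,0 } => -2609/512

-2609/512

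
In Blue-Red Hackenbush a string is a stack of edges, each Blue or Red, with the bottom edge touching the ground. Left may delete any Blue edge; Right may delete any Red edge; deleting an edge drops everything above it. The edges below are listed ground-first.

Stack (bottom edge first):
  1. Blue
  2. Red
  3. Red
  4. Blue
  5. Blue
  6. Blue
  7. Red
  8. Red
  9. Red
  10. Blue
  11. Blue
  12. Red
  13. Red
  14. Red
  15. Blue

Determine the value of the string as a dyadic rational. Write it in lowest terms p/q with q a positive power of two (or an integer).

7267/16384

edge 1 of 15 (Blue): { 0 | none } so 1
edge 2 of 15 (Red): { 0 | 1 } so 1/2
edge 3 of 15 (Red): { 0 | 1/2, 1 } so 1/4
edge 4 of 15 (Blue): { 0, 1/4 | 1/2, 1 } so 3/8
edge 5 of 15 (Blue): { 0, 1/4, 3/8 | 1/2, 1 } so 7/16
edge 6 of 15 (Blue): { 0, 1/4, 3/8, 7/16 | 1/2, 1 } so 15/32
edge 7 of 15 (Red): { 0, 1/4, 3/8, 7/16 | 15/32, 1/2, 1 } so 29/64
edge 8 of 15 (Red): { 0, 1/4, 3/8, 7/16 | 29/64, 15/32, 1/2, 1 } so 57/128
edge 9 of 15 (Red): { 0, 1/4, 3/8, 7/16 | 57/128, 29/64, 15/32, 1/2, 1 } so 113/256
edge 10 of 15 (Blue): { 0, 1/4, 3/8, 7/16, 113/256 | 57/128, 29/64, 15/32, 1/2, 1 } so 227/512
edge 11 of 15 (Blue): { 0, 1/4, 3/8, 7/16, 113/256, 227/512 | 57/128, 29/64, 15/32, 1/2, 1 } so 455/1024
edge 12 of 15 (Red): { 0, 1/4, 3/8, 7/16, 113/256, 227/512 | 455/1024, 57/128, 29/64, 15/32, 1/2, 1 } so 909/2048
edge 13 of 15 (Red): { 0, 1/4, 3/8, 7/16, 113/256, 227/512 | 909/2048, 455/1024, 57/128, 29/64, 15/32, 1/2, 1 } so 1817/4096
edge 14 of 15 (Red): { 0, 1/4, 3/8, 7/16, 113/256, 227/512 | 1817/4096, 909/2048, 455/1024, 57/128, 29/64, 15/32, 1/2, 1 } so 3633/8192
edge 15 of 15 (Blue): { 0, 1/4, 3/8, 7/16, 113/256, 227/512, 3633/8192 | 1817/4096, 909/2048, 455/1024, 57/128, 29/64, 15/32, 1/2, 1 } so 7267/16384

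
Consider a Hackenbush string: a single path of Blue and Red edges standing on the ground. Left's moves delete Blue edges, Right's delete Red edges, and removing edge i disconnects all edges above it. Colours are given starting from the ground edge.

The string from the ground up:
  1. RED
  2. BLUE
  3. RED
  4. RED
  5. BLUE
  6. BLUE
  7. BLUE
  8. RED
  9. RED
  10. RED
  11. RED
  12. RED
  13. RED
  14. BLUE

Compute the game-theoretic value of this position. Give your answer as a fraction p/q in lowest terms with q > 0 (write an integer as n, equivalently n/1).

-6397/8192

Prefix values for RED BLUE RED RED BLUE BLUE BLUE RED RED RED RED RED RED BLUE via {L|R} + simplicity:
R: Left {  }, Right { 0 } = simplest -1
RB: Left { -1 }, Right { 0 } = simplest -1/2
RBR: Left { -1 }, Right { -1/2 0 } = simplest -3/4
RBRR: Left { -1 }, Right { -3/4 -1/2 0 } = simplest -7/8
RBRRB: Left { -1 -7/8 }, Right { -3/4 -1/2 0 } = simplest -13/16
RBRRBB: Left { -1 -7/8 -13/16 }, Right { -3/4 -1/2 0 } = simplest -25/32
RBRRBBB: Left { -1 -7/8 -13/16 -25/32 }, Right { -3/4 -1/2 0 } = simplest -49/64
RBRRBBBR: Left { -1 -7/8 -13/16 -25/32 }, Right { -49/64 -3/4 -1/2 0 } = simplest -99/128
RBRRBBBRR: Left { -1 -7/8 -13/16 -25/32 }, Right { -99/128 -49/64 -3/4 -1/2 0 } = simplest -199/256
RBRRBBBRRR: Left { -1 -7/8 -13/16 -25/32 }, Right { -199/256 -99/128 -49/64 -3/4 -1/2 0 } = simplest -399/512
RBRRBBBRRRR: Left { -1 -7/8 -13/16 -25/32 }, Right { -399/512 -199/256 -99/128 -49/64 -3/4 -1/2 0 } = simplest -799/1024
RBRRBBBRRRRR: Left { -1 -7/8 -13/16 -25/32 }, Right { -799/1024 -399/512 -199/256 -99/128 -49/64 -3/4 -1/2 0 } = simplest -1599/2048
RBRRBBBRRRRRR: Left { -1 -7/8 -13/16 -25/32 }, Right { -1599/2048 -799/1024 -399/512 -199/256 -99/128 -49/64 -3/4 -1/2 0 } = simplest -3199/4096
RBRRBBBRRRRRRB: Left { -1 -7/8 -13/16 -25/32 -3199/4096 }, Right { -1599/2048 -799/1024 -399/512 -199/256 -99/128 -49/64 -3/4 -1/2 0 } = simplest -6397/8192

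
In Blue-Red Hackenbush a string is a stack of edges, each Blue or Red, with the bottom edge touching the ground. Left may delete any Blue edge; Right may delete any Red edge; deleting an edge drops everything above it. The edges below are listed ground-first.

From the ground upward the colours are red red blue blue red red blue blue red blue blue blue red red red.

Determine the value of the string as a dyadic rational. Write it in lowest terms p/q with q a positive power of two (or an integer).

-11407/8192

v_1 [r]  L=[none]  R=[0]  so -1
v_2 [rr]  L=[none]  R=[-1; 0]  so -2
v_3 [rrb]  L=[-2]  R=[-1; 0]  so -3/2
v_4 [rrbb]  L=[-2; -3/2]  R=[-1; 0]  so -5/4
v_5 [rrbbr]  L=[-2; -3/2]  R=[-5/4; -1; 0]  so -11/8
v_6 [rrbbrr]  L=[-2; -3/2]  R=[-11/8; -5/4; -1; 0]  so -23/16
v_7 [rrbbrrb]  L=[-2; -3/2; -23/16]  R=[-11/8; -5/4; -1; 0]  so -45/32
v_8 [rrbbrrbb]  L=[-2; -3/2; -23/16; -45/32]  R=[-11/8; -5/4; -1; 0]  so -89/64
v_9 [rrbbrrbbr]  L=[-2; -3/2; -23/16; -45/32]  R=[-89/64; -11/8; -5/4; -1; 0]  so -179/128
v_10 [rrbbrrbbrb]  L=[-2; -3/2; -23/16; -45/32; -179/128]  R=[-89/64; -11/8; -5/4; -1; 0]  so -357/256
v_11 [rrbbrrbbrbb]  L=[-2; -3/2; -23/16; -45/32; -179/128; -357/256]  R=[-89/64; -11/8; -5/4; -1; 0]  so -713/512
v_12 [rrbbrrbbrbbb]  L=[-2; -3/2; -23/16; -45/32; -179/128; -357/256; -713/512]  R=[-89/64; -11/8; -5/4; -1; 0]  so -1425/1024
v_13 [rrbbrrbbrbbbr]  L=[-2; -3/2; -23/16; -45/32; -179/128; -357/256; -713/512]  R=[-1425/1024; -89/64; -11/8; -5/4; -1; 0]  so -2851/2048
v_14 [rrbbrrbbrbbbrr]  L=[-2; -3/2; -23/16; -45/32; -179/128; -357/256; -713/512]  R=[-2851/2048; -1425/1024; -89/64; -11/8; -5/4; -1; 0]  so -5703/4096
v_15 [rrbbrrbbrbbbrrr]  L=[-2; -3/2; -23/16; -45/32; -179/128; -357/256; -713/512]  R=[-5703/4096; -2851/2048; -1425/1024; -89/64; -11/8; -5/4; -1; 0]  so -11407/8192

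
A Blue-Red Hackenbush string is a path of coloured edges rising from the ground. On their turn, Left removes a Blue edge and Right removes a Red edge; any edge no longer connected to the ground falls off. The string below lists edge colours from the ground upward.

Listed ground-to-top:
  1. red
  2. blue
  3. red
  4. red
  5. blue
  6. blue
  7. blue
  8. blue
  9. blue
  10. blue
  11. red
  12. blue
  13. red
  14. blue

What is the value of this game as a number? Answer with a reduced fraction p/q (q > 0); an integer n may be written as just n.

step 1: add red to get r; options L={ ∅ } R={ 0 } → -1
step 2: add blue to get rb; options L={ -1 } R={ 0 } → -1/2
step 3: add red to get rbr; options L={ -1 } R={ -1/2; 0 } → -3/4
step 4: add red to get rbrr; options L={ -1 } R={ -3/4; -1/2; 0 } → -7/8
step 5: add blue to get rbrrb; options L={ -1; -7/8 } R={ -3/4; -1/2; 0 } → -13/16
step 6: add blue to get rbrrbb; options L={ -1; -7/8; -13/16 } R={ -3/4; -1/2; 0 } → -25/32
step 7: add blue to get rbrrbbb; options L={ -1; -7/8; -13/16; -25/32 } R={ -3/4; -1/2; 0 } → -49/64
step 8: add blue to get rbrrbbbb; options L={ -1; -7/8; -13/16; -25/32; -49/64 } R={ -3/4; -1/2; 0 } → -97/128
step 9: add blue to get rbrrbbbbb; options L={ -1; -7/8; -13/16; -25/32; -49/64; -97/128 } R={ -3/4; -1/2; 0 } → -193/256
step 10: add blue to get rbrrbbbbbb; options L={ -1; -7/8; -13/16; -25/32; -49/64; -97/128; -193/256 } R={ -3/4; -1/2; 0 } → -385/512
step 11: add red to get rbrrbbbbbbr; options L={ -1; -7/8; -13/16; -25/32; -49/64; -97/128; -193/256 } R={ -385/512; -3/4; -1/2; 0 } → -771/1024
step 12: add blue to get rbrrbbbbbbrb; options L={ -1; -7/8; -13/16; -25/32; -49/64; -97/128; -193/256; -771/1024 } R={ -385/512; -3/4; -1/2; 0 } → -1541/2048
step 13: add red to get rbrrbbbbbbrbr; options L={ -1; -7/8; -13/16; -25/32; -49/64; -97/128; -193/256; -771/1024 } R={ -1541/2048; -385/512; -3/4; -1/2; 0 } → -3083/4096
step 14: add blue to get rbrrbbbbbbrbrb; options L={ -1; -7/8; -13/16; -25/32; -49/64; -97/128; -193/256; -771/1024; -3083/4096 } R={ -1541/2048; -385/512; -3/4; -1/2; 0 } → -6165/8192

-6165/8192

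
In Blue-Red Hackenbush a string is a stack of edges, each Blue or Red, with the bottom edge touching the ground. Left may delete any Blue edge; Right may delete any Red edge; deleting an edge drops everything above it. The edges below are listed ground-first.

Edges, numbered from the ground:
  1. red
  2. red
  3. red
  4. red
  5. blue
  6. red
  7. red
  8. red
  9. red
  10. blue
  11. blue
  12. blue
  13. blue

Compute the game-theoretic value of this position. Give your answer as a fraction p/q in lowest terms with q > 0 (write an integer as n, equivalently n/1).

Recurse on prefixes of the 13-edge string red red red red blue red red red red blue blue blue blue:
1 of 13 · r · max L −∞ · min R 0 => -1
2 of 13 · rr · max L −∞ · min R -1 => -2
3 of 13 · rrr · max L −∞ · min R -2 => -3
4 of 13 · rrrr · max L −∞ · min R -3 => -4
5 of 13 · rrrrb · max L -4 · min R -3 => -7/2
6 of 13 · rrrrbr · max L -4 · min R -7/2 => -15/4
7 of 13 · rrrrbrr · max L -4 · min R -15/4 => -31/8
8 of 13 · rrrrbrrr · max L -4 · min R -31/8 => -63/16
9 of 13 · rrrrbrrrr · max L -4 · min R -63/16 => -127/32
10 of 13 · rrrrbrrrrb · max L -127/32 · min R -63/16 => -253/64
11 of 13 · rrrrbrrrrbb · max L -253/64 · min R -63/16 => -505/128
12 of 13 · rrrrbrrrrbbb · max L -505/128 · min R -63/16 => -1009/256
13 of 13 · rrrrbrrrrbbbb · max L -1009/256 · min R -63/16 => -2017/512

-2017/512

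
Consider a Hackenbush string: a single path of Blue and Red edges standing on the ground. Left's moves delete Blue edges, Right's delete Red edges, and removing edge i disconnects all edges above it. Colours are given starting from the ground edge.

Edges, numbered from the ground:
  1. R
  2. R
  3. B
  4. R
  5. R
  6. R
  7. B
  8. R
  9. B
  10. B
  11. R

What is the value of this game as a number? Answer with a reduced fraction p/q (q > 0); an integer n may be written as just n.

edge 1 of 11 (R): { (no moves) | 0 } ⇒ -1
edge 2 of 11 (R): { (no moves) | -1; 0 } ⇒ -2
edge 3 of 11 (B): { -2 | -1; 0 } ⇒ -3/2
edge 4 of 11 (R): { -2 | -3/2; -1; 0 } ⇒ -7/4
edge 5 of 11 (R): { -2 | -7/4; -3/2; -1; 0 } ⇒ -15/8
edge 6 of 11 (R): { -2 | -15/8; -7/4; -3/2; -1; 0 } ⇒ -31/16
edge 7 of 11 (B): { -2; -31/16 | -15/8; -7/4; -3/2; -1; 0 } ⇒ -61/32
edge 8 of 11 (R): { -2; -31/16 | -61/32; -15/8; -7/4; -3/2; -1; 0 } ⇒ -123/64
edge 9 of 11 (B): { -2; -31/16; -123/64 | -61/32; -15/8; -7/4; -3/2; -1; 0 } ⇒ -245/128
edge 10 of 11 (B): { -2; -31/16; -123/64; -245/128 | -61/32; -15/8; -7/4; -3/2; -1; 0 } ⇒ -489/256
edge 11 of 11 (R): { -2; -31/16; -123/64; -245/128 | -489/256; -61/32; -15/8; -7/4; -3/2; -1; 0 } ⇒ -979/512

-979/512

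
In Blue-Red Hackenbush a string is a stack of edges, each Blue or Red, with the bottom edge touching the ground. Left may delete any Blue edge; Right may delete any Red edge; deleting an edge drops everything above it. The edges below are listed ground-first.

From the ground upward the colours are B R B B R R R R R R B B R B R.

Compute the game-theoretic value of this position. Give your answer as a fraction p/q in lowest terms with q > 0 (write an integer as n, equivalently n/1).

12341/16384

Recurse on prefixes of the 15-edge string B R B B R R R R R R B B R B R:
B: Left { 0 }, Right { — } = simplest 1
BR: Left { 0 }, Right { 1 } = simplest 1/2
BRB: Left { 0; 1/2 }, Right { 1 } = simplest 3/4
BRBB: Left { 0; 1/2; 3/4 }, Right { 1 } = simplest 7/8
BRBBR: Left { 0; 1/2; 3/4 }, Right { 7/8; 1 } = simplest 13/16
BRBBRR: Left { 0; 1/2; 3/4 }, Right { 13/16; 7/8; 1 } = simplest 25/32
BRBBRRR: Left { 0; 1/2; 3/4 }, Right { 25/32; 13/16; 7/8; 1 } = simplest 49/64
BRBBRRRR: Left { 0; 1/2; 3/4 }, Right { 49/64; 25/32; 13/16; 7/8; 1 } = simplest 97/128
BRBBRRRRR: Left { 0; 1/2; 3/4 }, Right { 97/128; 49/64; 25/32; 13/16; 7/8; 1 } = simplest 193/256
BRBBRRRRRR: Left { 0; 1/2; 3/4 }, Right { 193/256; 97/128; 49/64; 25/32; 13/16; 7/8; 1 } = simplest 385/512
BRBBRRRRRRB: Left { 0; 1/2; 3/4; 385/512 }, Right { 193/256; 97/128; 49/64; 25/32; 13/16; 7/8; 1 } = simplest 771/1024
BRBBRRRRRRBB: Left { 0; 1/2; 3/4; 385/512; 771/1024 }, Right { 193/256; 97/128; 49/64; 25/32; 13/16; 7/8; 1 } = simplest 1543/2048
BRBBRRRRRRBBR: Left { 0; 1/2; 3/4; 385/512; 771/1024 }, Right { 1543/2048; 193/256; 97/128; 49/64; 25/32; 13/16; 7/8; 1 } = simplest 3085/4096
BRBBRRRRRRBBRB: Left { 0; 1/2; 3/4; 385/512; 771/1024; 3085/4096 }, Right { 1543/2048; 193/256; 97/128; 49/64; 25/32; 13/16; 7/8; 1 } = simplest 6171/8192
BRBBRRRRRRBBRBR: Left { 0; 1/2; 3/4; 385/512; 771/1024; 3085/4096 }, Right { 6171/8192; 1543/2048; 193/256; 97/128; 49/64; 25/32; 13/16; 7/8; 1 } = simplest 12341/16384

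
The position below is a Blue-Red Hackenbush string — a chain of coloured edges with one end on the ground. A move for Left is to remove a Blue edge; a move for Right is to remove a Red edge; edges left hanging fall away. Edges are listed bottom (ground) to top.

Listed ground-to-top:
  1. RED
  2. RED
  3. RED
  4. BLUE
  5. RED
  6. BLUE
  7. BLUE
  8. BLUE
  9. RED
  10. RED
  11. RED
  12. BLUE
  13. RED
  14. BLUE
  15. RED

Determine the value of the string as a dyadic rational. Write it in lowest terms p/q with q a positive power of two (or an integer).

-10475/4096

Build val(s[:k]) for k = 1..15, string s = RED RED RED BLUE RED BLUE BLUE BLUE RED RED RED BLUE RED BLUE RED.
val_1 [R]  L=[]  R=[0]  -> -1
val_2 [RR]  L=[]  R=[-1; 0]  -> -2
val_3 [RRR]  L=[]  R=[-2; -1; 0]  -> -3
val_4 [RRRB]  L=[-3]  R=[-2; -1; 0]  -> -5/2
val_5 [RRRBR]  L=[-3]  R=[-5/2; -2; -1; 0]  -> -11/4
val_6 [RRRBRB]  L=[-3; -11/4]  R=[-5/2; -2; -1; 0]  -> -21/8
val_7 [RRRBRBB]  L=[-3; -11/4; -21/8]  R=[-5/2; -2; -1; 0]  -> -41/16
val_8 [RRRBRBBB]  L=[-3; -11/4; -21/8; -41/16]  R=[-5/2; -2; -1; 0]  -> -81/32
val_9 [RRRBRBBBR]  L=[-3; -11/4; -21/8; -41/16]  R=[-81/32; -5/2; -2; -1; 0]  -> -163/64
val_10 [RRRBRBBBRR]  L=[-3; -11/4; -21/8; -41/16]  R=[-163/64; -81/32; -5/2; -2; -1; 0]  -> -327/128
val_11 [RRRBRBBBRRR]  L=[-3; -11/4; -21/8; -41/16]  R=[-327/128; -163/64; -81/32; -5/2; -2; -1; 0]  -> -655/256
val_12 [RRRBRBBBRRRB]  L=[-3; -11/4; -21/8; -41/16; -655/256]  R=[-327/128; -163/64; -81/32; -5/2; -2; -1; 0]  -> -1309/512
val_13 [RRRBRBBBRRRBR]  L=[-3; -11/4; -21/8; -41/16; -655/256]  R=[-1309/512; -327/128; -163/64; -81/32; -5/2; -2; -1; 0]  -> -2619/1024
val_14 [RRRBRBBBRRRBRB]  L=[-3; -11/4; -21/8; -41/16; -655/256; -2619/1024]  R=[-1309/512; -327/128; -163/64; -81/32; -5/2; -2; -1; 0]  -> -5237/2048
val_15 [RRRBRBBBRRRBRBR]  L=[-3; -11/4; -21/8; -41/16; -655/256; -2619/1024]  R=[-5237/2048; -1309/512; -327/128; -163/64; -81/32; -5/2; -2; -1; 0]  -> -10475/4096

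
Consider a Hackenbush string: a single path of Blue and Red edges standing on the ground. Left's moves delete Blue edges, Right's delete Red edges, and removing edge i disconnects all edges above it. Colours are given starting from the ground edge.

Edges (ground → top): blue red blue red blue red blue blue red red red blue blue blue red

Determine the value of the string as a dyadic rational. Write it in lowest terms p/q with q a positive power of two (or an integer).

11037/16384

Recurse on prefixes of the 15-edge string blue red blue red blue red blue blue red red red blue blue blue red:
val(b) = { 0 | — } gives 1
val(br) = { 0 | 1 } gives 1/2
val(brb) = { 0 1/2 | 1 } gives 3/4
val(brbr) = { 0 1/2 | 3/4 1 } gives 5/8
val(brbrb) = { 0 1/2 5/8 | 3/4 1 } gives 11/16
val(brbrbr) = { 0 1/2 5/8 | 11/16 3/4 1 } gives 21/32
val(brbrbrb) = { 0 1/2 5/8 21/32 | 11/16 3/4 1 } gives 43/64
val(brbrbrbb) = { 0 1/2 5/8 21/32 43/64 | 11/16 3/4 1 } gives 87/128
val(brbrbrbbr) = { 0 1/2 5/8 21/32 43/64 | 87/128 11/16 3/4 1 } gives 173/256
val(brbrbrbbrr) = { 0 1/2 5/8 21/32 43/64 | 173/256 87/128 11/16 3/4 1 } gives 345/512
val(brbrbrbbrrr) = { 0 1/2 5/8 21/32 43/64 | 345/512 173/256 87/128 11/16 3/4 1 } gives 689/1024
val(brbrbrbbrrrb) = { 0 1/2 5/8 21/32 43/64 689/1024 | 345/512 173/256 87/128 11/16 3/4 1 } gives 1379/2048
val(brbrbrbbrrrbb) = { 0 1/2 5/8 21/32 43/64 689/1024 1379/2048 | 345/512 173/256 87/128 11/16 3/4 1 } gives 2759/4096
val(brbrbrbbrrrbbb) = { 0 1/2 5/8 21/32 43/64 689/1024 1379/2048 2759/4096 | 345/512 173/256 87/128 11/16 3/4 1 } gives 5519/8192
val(brbrbrbbrrrbbbr) = { 0 1/2 5/8 21/32 43/64 689/1024 1379/2048 2759/4096 | 5519/8192 345/512 173/256 87/128 11/16 3/4 1 } gives 11037/16384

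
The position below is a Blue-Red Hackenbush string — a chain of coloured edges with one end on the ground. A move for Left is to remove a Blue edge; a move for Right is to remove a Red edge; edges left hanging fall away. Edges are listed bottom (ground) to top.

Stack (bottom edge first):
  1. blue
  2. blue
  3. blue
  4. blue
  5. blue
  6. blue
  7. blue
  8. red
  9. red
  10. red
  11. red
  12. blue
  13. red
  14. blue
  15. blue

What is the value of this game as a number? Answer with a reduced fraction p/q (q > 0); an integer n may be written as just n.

1559/256

Build g(s[:k]) for k = 1..15, string s = blue blue blue blue blue blue blue red red red red blue red blue blue.
edge 1 of 15 (blue): { 0 | none } gives 1
edge 2 of 15 (blue): { 0, 1 | none } gives 2
edge 3 of 15 (blue): { 0, 1, 2 | none } gives 3
edge 4 of 15 (blue): { 0, 1, 2, 3 | none } gives 4
edge 5 of 15 (blue): { 0, 1, 2, 3, 4 | none } gives 5
edge 6 of 15 (blue): { 0, 1, 2, 3, 4, 5 | none } gives 6
edge 7 of 15 (blue): { 0, 1, 2, 3, 4, 5, 6 | none } gives 7
edge 8 of 15 (red): { 0, 1, 2, 3, 4, 5, 6 | 7 } gives 13/2
edge 9 of 15 (red): { 0, 1, 2, 3, 4, 5, 6 | 13/2, 7 } gives 25/4
edge 10 of 15 (red): { 0, 1, 2, 3, 4, 5, 6 | 25/4, 13/2, 7 } gives 49/8
edge 11 of 15 (red): { 0, 1, 2, 3, 4, 5, 6 | 49/8, 25/4, 13/2, 7 } gives 97/16
edge 12 of 15 (blue): { 0, 1, 2, 3, 4, 5, 6, 97/16 | 49/8, 25/4, 13/2, 7 } gives 195/32
edge 13 of 15 (red): { 0, 1, 2, 3, 4, 5, 6, 97/16 | 195/32, 49/8, 25/4, 13/2, 7 } gives 389/64
edge 14 of 15 (blue): { 0, 1, 2, 3, 4, 5, 6, 97/16, 389/64 | 195/32, 49/8, 25/4, 13/2, 7 } gives 779/128
edge 15 of 15 (blue): { 0, 1, 2, 3, 4, 5, 6, 97/16, 389/64, 779/128 | 195/32, 49/8, 25/4, 13/2, 7 } gives 1559/256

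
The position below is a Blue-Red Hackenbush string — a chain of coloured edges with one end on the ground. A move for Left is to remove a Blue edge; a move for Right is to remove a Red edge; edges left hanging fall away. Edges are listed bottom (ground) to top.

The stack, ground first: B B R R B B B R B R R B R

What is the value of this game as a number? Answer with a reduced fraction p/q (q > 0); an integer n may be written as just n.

Recurse on prefixes of the 13-edge string B B R R B B B R B R R B R:
g_1 [B]  L=[0]  R=[·]  = 1
g_2 [BB]  L=[0; 1]  R=[·]  = 2
g_3 [BBR]  L=[0; 1]  R=[2]  = 3/2
g_4 [BBRR]  L=[0; 1]  R=[3/2; 2]  = 5/4
g_5 [BBRRB]  L=[0; 1; 5/4]  R=[3/2; 2]  = 11/8
g_6 [BBRRBB]  L=[0; 1; 5/4; 11/8]  R=[3/2; 2]  = 23/16
g_7 [BBRRBBB]  L=[0; 1; 5/4; 11/8; 23/16]  R=[3/2; 2]  = 47/32
g_8 [BBRRBBBR]  L=[0; 1; 5/4; 11/8; 23/16]  R=[47/32; 3/2; 2]  = 93/64
g_9 [BBRRBBBRB]  L=[0; 1; 5/4; 11/8; 23/16; 93/64]  R=[47/32; 3/2; 2]  = 187/128
g_10 [BBRRBBBRBR]  L=[0; 1; 5/4; 11/8; 23/16; 93/64]  R=[187/128; 47/32; 3/2; 2]  = 373/256
g_11 [BBRRBBBRBRR]  L=[0; 1; 5/4; 11/8; 23/16; 93/64]  R=[373/256; 187/128; 47/32; 3/2; 2]  = 745/512
g_12 [BBRRBBBRBRRB]  L=[0; 1; 5/4; 11/8; 23/16; 93/64; 745/512]  R=[373/256; 187/128; 47/32; 3/2; 2]  = 1491/1024
g_13 [BBRRBBBRBRRBR]  L=[0; 1; 5/4; 11/8; 23/16; 93/64; 745/512]  R=[1491/1024; 373/256; 187/128; 47/32; 3/2; 2]  = 2981/2048

2981/2048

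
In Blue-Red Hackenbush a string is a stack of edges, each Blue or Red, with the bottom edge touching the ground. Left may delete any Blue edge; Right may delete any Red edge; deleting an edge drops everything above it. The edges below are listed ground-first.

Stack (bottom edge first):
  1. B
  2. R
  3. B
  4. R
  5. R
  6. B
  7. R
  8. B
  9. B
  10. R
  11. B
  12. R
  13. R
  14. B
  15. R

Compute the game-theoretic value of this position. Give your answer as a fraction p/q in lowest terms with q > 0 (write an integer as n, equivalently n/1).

9637/16384

Build g(s[:k]) for k = 1..15, string s = B R B R R B R B B R B R R B R.
g(B) = { 0 | (no moves) } = 1
g(BR) = { 0 | 1 } = 1/2
g(BRB) = { 0,1/2 | 1 } = 3/4
g(BRBR) = { 0,1/2 | 3/4,1 } = 5/8
g(BRBRR) = { 0,1/2 | 5/8,3/4,1 } = 9/16
g(BRBRRB) = { 0,1/2,9/16 | 5/8,3/4,1 } = 19/32
g(BRBRRBR) = { 0,1/2,9/16 | 19/32,5/8,3/4,1 } = 37/64
g(BRBRRBRB) = { 0,1/2,9/16,37/64 | 19/32,5/8,3/4,1 } = 75/128
g(BRBRRBRBB) = { 0,1/2,9/16,37/64,75/128 | 19/32,5/8,3/4,1 } = 151/256
g(BRBRRBRBBR) = { 0,1/2,9/16,37/64,75/128 | 151/256,19/32,5/8,3/4,1 } = 301/512
g(BRBRRBRBBRB) = { 0,1/2,9/16,37/64,75/128,301/512 | 151/256,19/32,5/8,3/4,1 } = 603/1024
g(BRBRRBRBBRBR) = { 0,1/2,9/16,37/64,75/128,301/512 | 603/1024,151/256,19/32,5/8,3/4,1 } = 1205/2048
g(BRBRRBRBBRBRR) = { 0,1/2,9/16,37/64,75/128,301/512 | 1205/2048,603/1024,151/256,19/32,5/8,3/4,1 } = 2409/4096
g(BRBRRBRBBRBRRB) = { 0,1/2,9/16,37/64,75/128,301/512,2409/4096 | 1205/2048,603/1024,151/256,19/32,5/8,3/4,1 } = 4819/8192
g(BRBRRBRBBRBRRBR) = { 0,1/2,9/16,37/64,75/128,301/512,2409/4096 | 4819/8192,1205/2048,603/1024,151/256,19/32,5/8,3/4,1 } = 9637/16384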